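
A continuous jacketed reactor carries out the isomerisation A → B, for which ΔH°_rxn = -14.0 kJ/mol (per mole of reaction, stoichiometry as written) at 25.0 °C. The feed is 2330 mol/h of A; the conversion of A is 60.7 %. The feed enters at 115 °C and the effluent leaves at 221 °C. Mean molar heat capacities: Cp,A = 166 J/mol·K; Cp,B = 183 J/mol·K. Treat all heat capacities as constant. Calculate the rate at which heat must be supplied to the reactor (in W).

Extent of reaction ξ = 0.607 × 2330 = 1414.3 mol/h
Reaction term: ξ·ΔH°_rxn = 1414.3 × -14.0 = -19800 kJ/h
Sensible, feed 115→25 °C: -34810 kJ/h
Outlet flows (mol/h): A 915.69, B 1414.3
Sensible, products 25→221 °C: 80521 kJ/h
Q = ΔH = 25911 kJ/h = 7.1975 kW
Heat supplied = 7197.5 W

Q_in = 7200 W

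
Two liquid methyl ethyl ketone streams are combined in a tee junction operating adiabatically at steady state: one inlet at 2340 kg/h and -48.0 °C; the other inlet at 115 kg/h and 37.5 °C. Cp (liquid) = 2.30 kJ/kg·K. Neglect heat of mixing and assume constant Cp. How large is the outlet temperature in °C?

T_out = -44.0 °C

Adiabatic, steady state ⇒ Σ ṁᵢCp,ᵢ(T_out − Tᵢ) = 0
T_out = Σ ṁᵢCp,ᵢTᵢ / Σ ṁᵢCp,ᵢ
      = -248420 / 5646.5 = -43.995 °C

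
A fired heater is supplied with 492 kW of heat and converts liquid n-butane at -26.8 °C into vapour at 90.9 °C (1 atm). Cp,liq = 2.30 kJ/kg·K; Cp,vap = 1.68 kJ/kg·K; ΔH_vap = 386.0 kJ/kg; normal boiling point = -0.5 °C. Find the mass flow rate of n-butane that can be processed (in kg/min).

ṁ = 49.2 kg/min

Δh = 2.30×(-0.5−-26.8) + 386.0 + 1.68×(90.9−-0.5) = 600.04 kJ/kg
Q = 492 kW = 492 kJ/s = 29520 kJ/min
ṁ = Q/Δh = 29520 / 600.04 = 49.197 kg/min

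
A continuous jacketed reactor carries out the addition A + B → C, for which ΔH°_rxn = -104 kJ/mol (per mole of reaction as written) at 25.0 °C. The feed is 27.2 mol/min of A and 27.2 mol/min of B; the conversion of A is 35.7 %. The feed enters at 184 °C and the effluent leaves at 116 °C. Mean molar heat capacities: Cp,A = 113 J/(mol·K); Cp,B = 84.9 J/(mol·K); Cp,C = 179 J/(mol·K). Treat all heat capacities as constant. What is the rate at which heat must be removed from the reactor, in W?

Extent of reaction ξ = 0.357 × 27.2 = 9.7104 mol/min
Reaction term: ξ·ΔH°_rxn = 9.7104 × -104 = -1009.9 kJ/min
Sensible, feed 184→25 °C: -855.88 kJ/min
Outlet flows (mol/min): A 17.49, B 17.49, C 9.7104
Sensible, products 25→116 °C: 473.14 kJ/min
Q = ΔH = -1392.6 kJ/min = -23.21 kW
Heat removed = 23210 W

Q_out = 23200 W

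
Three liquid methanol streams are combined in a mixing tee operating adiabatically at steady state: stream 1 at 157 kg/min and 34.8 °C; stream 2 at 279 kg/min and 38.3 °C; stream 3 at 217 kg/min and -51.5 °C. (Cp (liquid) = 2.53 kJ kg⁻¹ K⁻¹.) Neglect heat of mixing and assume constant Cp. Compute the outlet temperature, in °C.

T_out = 7.62 °C

Energy balance with Q = 0: Σ ṁᵢCp,ᵢ(T_out − Tᵢ) = 0
T_out = Σ ṁᵢCp,ᵢTᵢ / Σ ṁᵢCp,ᵢ
      = 12584 / 1652.1 = 7.6168 °C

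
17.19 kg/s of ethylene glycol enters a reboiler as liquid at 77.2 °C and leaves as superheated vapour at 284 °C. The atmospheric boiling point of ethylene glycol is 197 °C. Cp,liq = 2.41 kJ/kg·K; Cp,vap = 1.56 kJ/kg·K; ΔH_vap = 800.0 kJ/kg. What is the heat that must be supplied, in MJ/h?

Q = 75800 MJ/h

liquid 77.2→197 °C: 288.72 kJ/kg
vaporisation at 197 °C: 800 kJ/kg
vapour 197→284 °C: 135.72 kJ/kg
Δh = 288.72 + 800 + 135.72 = 1224.4 kJ/kg
Q = ṁ·Δh = 17.19 kg/s × 1224.4 kJ/kg = 21048 kJ/s
|Q| = 21048 kW = 75773 MJ/h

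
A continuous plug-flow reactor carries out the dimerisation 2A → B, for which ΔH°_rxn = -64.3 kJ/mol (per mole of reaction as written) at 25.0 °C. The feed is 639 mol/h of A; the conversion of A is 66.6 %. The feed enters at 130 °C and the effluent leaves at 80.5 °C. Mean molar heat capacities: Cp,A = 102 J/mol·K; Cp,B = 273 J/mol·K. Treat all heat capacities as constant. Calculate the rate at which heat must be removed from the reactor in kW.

Extent of reaction ξ = 0.666 × 639 / 2 = 212.79 mol/h
Reaction term: ξ·ΔH°_rxn = 212.79 × -64.3 = -13682 kJ/h
Sensible, feed 130→25 °C: -6843.7 kJ/h
Outlet flows (mol/h): A 213.43, B 212.79
Sensible, products 25→80.5 °C: 4432.2 kJ/h
Q = ΔH = -16094 kJ/h = -4.4705 kW
Heat removed = 4.4705 kW

Q_out = 4.47 kW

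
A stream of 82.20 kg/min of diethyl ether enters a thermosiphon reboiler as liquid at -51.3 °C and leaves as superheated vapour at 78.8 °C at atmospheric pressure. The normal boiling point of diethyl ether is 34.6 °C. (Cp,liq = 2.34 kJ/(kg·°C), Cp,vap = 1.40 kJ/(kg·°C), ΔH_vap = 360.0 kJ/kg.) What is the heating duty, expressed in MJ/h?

Q = 3070 MJ/h

liquid -51.3→34.6 °C: 201.01 kJ/kg
vaporisation at 34.6 °C: 360 kJ/kg
vapour 34.6→78.8 °C: 61.88 kJ/kg
Δh = 201.01 + 360 + 61.88 = 622.89 kJ/kg
Q = ṁ·Δh = 82.20 kg/min × 622.89 kJ/kg = 51201 kJ/min
|Q| = 853.35 kW = 3072.1 MJ/h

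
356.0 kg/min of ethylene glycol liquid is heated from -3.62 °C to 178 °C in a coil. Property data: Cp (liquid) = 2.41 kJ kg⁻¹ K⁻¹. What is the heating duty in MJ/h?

Q = ṁ·Cp·ΔT = 356.0 × 2.41 × (178 − -3.62) = 155820 kJ/min
Converting: 155820 / 60 s = 2597 kW
Heating duty = 9349.4 MJ/h

Q = 9350 MJ/h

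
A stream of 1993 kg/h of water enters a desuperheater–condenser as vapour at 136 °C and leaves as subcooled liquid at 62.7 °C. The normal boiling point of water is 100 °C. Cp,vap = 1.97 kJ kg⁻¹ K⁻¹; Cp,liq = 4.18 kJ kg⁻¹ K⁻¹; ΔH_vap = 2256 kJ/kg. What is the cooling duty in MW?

vapour 136→100 °C: -70.92 kJ/kg
condensation at 100 °C: -2256 kJ/kg
liquid 100→62.7 °C: -155.91 kJ/kg
Δh = -70.92 + -2256 + -155.91 = -2482.8 kJ/kg
Q = ṁ·Δh = 1993 kg/h × -2482.8 kJ/kg = -4.9483e+06 kJ/h
|Q| = 1374.5 kW = 1.3745 MW

Q_c = 1.37 MW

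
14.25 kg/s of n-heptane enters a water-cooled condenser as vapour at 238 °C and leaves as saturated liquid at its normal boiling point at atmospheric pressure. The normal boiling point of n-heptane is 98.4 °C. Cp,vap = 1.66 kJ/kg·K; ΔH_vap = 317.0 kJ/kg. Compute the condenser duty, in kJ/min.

vapour 238→98.4 °C: -231.74 kJ/kg
condensation at 98.4 °C: -317 kJ/kg
Δh = -231.74 + -317 = -548.74 kJ/kg
Q = ṁ·Δh = 14.25 kg/s × -548.74 kJ/kg = -7819.5 kJ/s
|Q| = 7819.5 kW = 469170 kJ/min

Q_c = 469000 kJ/min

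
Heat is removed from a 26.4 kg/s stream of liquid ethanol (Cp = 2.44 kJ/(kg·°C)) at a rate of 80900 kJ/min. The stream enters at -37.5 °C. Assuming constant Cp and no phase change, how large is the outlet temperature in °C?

Q = 80900 kJ/min = 1348.3 kJ/s
ΔT = Q/(ṁ·Cp) = 1348.3/(26.4×2.44) = 20.932 K
T_out = -37.5 − 20.932 = -58.432 °C

T_out = -58.4 °C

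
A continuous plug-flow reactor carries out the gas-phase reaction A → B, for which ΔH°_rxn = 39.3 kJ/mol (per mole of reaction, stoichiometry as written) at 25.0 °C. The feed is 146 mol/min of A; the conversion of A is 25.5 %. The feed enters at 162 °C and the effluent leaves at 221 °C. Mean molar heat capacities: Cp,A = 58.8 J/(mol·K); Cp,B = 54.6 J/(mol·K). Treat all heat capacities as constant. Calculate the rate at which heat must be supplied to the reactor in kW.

Extent of reaction ξ = 0.255 × 146 = 37.23 mol/min
Reaction term: ξ·ΔH°_rxn = 37.23 × 39.3 = 1463.1 kJ/min
Sensible, feed 162→25 °C: -1176.1 kJ/min
Outlet flows (mol/min): A 108.77, B 37.23
Sensible, products 25→221 °C: 1652 kJ/min
Q = ΔH = 1939 kJ/min = 32.317 kW
Heat supplied = 32.317 kW

Q_in = 32.3 kW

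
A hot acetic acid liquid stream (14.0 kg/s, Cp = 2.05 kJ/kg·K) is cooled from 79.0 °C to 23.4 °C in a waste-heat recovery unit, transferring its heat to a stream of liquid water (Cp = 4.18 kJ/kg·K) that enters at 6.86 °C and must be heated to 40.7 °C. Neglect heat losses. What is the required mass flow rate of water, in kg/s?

Heat released by hot stream: Q = 14.0 × 2.05 × (79.0 − 23.4) = 1595.7 kJ/s
Energy balance on cold side (adiabatic exchanger): Q = ṁ_c·Cp_c·(T_c,out − T_c,in)
ṁ_c = 1595.7 / [4.18 × (40.7 − 6.86)] = 11.281 kg/s

ṁ_c = 11.3 kg/s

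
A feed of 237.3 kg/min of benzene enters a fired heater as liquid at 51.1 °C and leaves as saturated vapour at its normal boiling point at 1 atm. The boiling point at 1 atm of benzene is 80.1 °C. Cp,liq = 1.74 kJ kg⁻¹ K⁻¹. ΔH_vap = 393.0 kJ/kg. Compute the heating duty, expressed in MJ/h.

liquid 51.1→80.1 °C: 50.46 kJ/kg
vaporisation at 80.1 °C: 393 kJ/kg
Δh = 50.46 + 393 = 443.46 kJ/kg
Q = ṁ·Δh = 237.3 kg/min × 443.46 kJ/kg = 105230 kJ/min
|Q| = 1753.9 kW = 6314 MJ/h

Q = 6310 MJ/h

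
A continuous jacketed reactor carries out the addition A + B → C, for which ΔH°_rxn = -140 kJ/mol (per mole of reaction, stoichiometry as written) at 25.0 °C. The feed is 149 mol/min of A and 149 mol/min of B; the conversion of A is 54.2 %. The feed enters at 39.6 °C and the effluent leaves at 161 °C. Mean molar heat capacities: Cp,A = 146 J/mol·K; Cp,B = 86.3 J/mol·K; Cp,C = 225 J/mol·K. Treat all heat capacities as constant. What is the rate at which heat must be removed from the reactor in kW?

Q_out = 120 kW

Extent of reaction ξ = 0.542 × 149 = 80.758 mol/min
Reaction term: ξ·ΔH°_rxn = 80.758 × -140 = -11306 kJ/min
Sensible, feed 39.6→25 °C: -505.35 kJ/min
Outlet flows (mol/min): A 68.242, B 68.242, C 80.758
Sensible, products 25→161 °C: 4627.2 kJ/min
Q = ΔH = -7184.3 kJ/min = -119.74 kW
Heat removed = 119.74 kW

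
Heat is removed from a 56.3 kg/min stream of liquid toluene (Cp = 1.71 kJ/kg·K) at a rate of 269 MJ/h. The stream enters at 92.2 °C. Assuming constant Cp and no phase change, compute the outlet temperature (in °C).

Q = 269 MJ/h = 4483.3 kJ/min
ΔT = Q/(ṁ·Cp) = 4483.3/(56.3×1.71) = 46.569 K
T_out = 92.2 − 46.569 = 45.631 °C

T_out = 45.6 °C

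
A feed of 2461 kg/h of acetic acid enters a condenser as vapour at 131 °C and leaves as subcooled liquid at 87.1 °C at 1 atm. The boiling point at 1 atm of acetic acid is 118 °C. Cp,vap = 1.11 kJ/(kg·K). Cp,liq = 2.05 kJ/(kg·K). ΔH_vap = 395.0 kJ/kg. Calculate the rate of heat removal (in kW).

vapour 131→118 °C: -14.43 kJ/kg
condensation at 118 °C: -395 kJ/kg
liquid 118→87.1 °C: -63.345 kJ/kg
Δh = -14.43 + -395 + -63.345 = -472.78 kJ/kg
Q = ṁ·Δh = 2461 kg/h × -472.78 kJ/kg = -1.1635e+06 kJ/h
|Q| = 323.19 kW

Q_c = 323 kW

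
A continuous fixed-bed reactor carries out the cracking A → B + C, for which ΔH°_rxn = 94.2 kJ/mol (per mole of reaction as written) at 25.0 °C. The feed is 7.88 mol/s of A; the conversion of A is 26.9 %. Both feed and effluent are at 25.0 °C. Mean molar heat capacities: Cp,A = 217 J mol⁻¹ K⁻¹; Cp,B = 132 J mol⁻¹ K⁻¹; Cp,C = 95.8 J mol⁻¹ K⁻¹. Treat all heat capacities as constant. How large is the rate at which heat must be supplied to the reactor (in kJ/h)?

Q_in = 719000 kJ/h

Extent of reaction ξ = 0.269 × 7.88 = 2.1197 mol/s
Reaction term: ξ·ΔH°_rxn = 2.1197 × 94.2 = 199.68 kJ/s
Q = ΔH = 199.68 kJ/s = 199.68 kW
Heat supplied = 718840 kJ/h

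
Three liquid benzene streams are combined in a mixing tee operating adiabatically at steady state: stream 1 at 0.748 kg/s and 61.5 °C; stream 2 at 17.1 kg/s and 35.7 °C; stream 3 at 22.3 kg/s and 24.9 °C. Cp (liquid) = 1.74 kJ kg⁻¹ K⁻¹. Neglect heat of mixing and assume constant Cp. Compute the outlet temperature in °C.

T_out = 30.2 °C

Energy balance with Q = 0: Σ ṁᵢCp,ᵢ(T_out − Tᵢ) = 0
Σ ṁᵢCp,ᵢTᵢ = 0.748×1.74×61.5 + 17.1×1.74×35.7 + 22.3×1.74×24.9 = 2108.4
Σ ṁᵢCp,ᵢ = 0.748×1.74 + 17.1×1.74 + 22.3×1.74 = 69.858
T_out = 2108.4 / 69.858 = 30.182 °C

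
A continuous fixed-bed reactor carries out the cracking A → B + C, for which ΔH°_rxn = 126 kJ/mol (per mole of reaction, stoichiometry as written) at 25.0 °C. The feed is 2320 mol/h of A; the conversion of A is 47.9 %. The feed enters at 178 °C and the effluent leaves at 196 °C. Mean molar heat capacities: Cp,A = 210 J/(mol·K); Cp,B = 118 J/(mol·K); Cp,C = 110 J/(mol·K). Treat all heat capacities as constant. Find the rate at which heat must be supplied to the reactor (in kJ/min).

Q_in = 2540 kJ/min

Extent of reaction ξ = 0.479 × 2320 = 1111.3 mol/h
Reaction term: ξ·ΔH°_rxn = 1111.3 × 126 = 140020 kJ/h
Sensible, feed 178→25 °C: -74542 kJ/h
Outlet flows (mol/h): A 1208.7, B 1111.3, C 1111.3
Sensible, products 25→196 °C: 86732 kJ/h
Q = ΔH = 152210 kJ/h = 42.281 kW
Heat supplied = 2536.9 kJ/min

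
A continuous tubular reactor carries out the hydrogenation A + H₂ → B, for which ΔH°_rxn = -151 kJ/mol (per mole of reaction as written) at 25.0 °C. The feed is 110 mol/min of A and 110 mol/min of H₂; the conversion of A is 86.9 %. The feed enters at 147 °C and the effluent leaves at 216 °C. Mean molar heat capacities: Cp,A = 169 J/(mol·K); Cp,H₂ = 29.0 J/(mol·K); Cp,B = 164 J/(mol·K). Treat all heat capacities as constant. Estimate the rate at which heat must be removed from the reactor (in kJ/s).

Extent of reaction ξ = 0.869 × 110 = 95.59 mol/min
Reaction term: ξ·ΔH°_rxn = 95.59 × -151 = -14434 kJ/min
Sensible, feed 147→25 °C: -2657.2 kJ/min
Outlet flows (mol/min): A 14.41, H₂ 14.41, B 95.59
Sensible, products 25→216 °C: 3539.2 kJ/min
Q = ΔH = -13552 kJ/min = -225.87 kW
Heat removed = 225.87 kJ/s

Q_out = 226 kJ/s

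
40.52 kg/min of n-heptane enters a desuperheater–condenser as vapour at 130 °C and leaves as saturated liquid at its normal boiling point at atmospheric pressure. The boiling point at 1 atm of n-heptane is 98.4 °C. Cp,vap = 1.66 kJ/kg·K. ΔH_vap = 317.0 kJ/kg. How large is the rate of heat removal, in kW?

vapour 130→98.4 °C: -52.456 kJ/kg
condensation at 98.4 °C: -317 kJ/kg
Δh = -52.456 + -317 = -369.46 kJ/kg
Q = ṁ·Δh = 40.52 kg/min × -369.46 kJ/kg = -14970 kJ/min
|Q| = 249.51 kW

Q_c = 250 kW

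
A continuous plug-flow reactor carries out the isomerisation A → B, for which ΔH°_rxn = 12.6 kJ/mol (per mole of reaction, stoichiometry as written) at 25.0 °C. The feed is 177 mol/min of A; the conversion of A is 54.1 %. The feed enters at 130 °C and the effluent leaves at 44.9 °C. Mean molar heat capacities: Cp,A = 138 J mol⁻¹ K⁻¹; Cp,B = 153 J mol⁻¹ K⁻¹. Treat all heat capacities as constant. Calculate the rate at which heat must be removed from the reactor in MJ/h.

Q_out = 50.6 MJ/h

Extent of reaction ξ = 0.541 × 177 = 95.757 mol/min
Reaction term: ξ·ΔH°_rxn = 95.757 × 12.6 = 1206.5 kJ/min
Sensible, feed 130→25 °C: -2564.7 kJ/min
Outlet flows (mol/min): A 81.243, B 95.757
Sensible, products 25→44.9 °C: 514.66 kJ/min
Q = ΔH = -843.53 kJ/min = -14.059 kW
Heat removed = 50.612 MJ/h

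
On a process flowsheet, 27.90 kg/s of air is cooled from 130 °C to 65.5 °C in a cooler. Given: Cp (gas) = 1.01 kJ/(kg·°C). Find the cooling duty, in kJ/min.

Q = ṁ·Cp·ΔT = 27.90 × 1.01 × (65.5 − 130) = -1817.5 kJ/s
Cooling duty = 109050 kJ/min

Q_c = 109000 kJ/min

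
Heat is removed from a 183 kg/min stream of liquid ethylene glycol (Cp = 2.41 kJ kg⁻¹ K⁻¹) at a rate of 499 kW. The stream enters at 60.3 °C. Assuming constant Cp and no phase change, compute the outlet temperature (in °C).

Q = 499 kW = 29940 kJ/min
ΔT = Q/(ṁ·Cp) = 29940/(183×2.41) = 67.887 K
T_out = 60.3 − 67.887 = -7.5865 °C

T_out = -7.59 °C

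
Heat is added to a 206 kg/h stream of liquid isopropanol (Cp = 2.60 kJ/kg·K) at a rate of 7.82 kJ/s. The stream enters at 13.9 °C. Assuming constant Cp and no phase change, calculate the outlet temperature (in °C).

T_out = 66.5 °C

Q = 7.82 kJ/s = 28152 kJ/h
ΔT = Q/(ṁ·Cp) = 28152/(206×2.60) = 52.562 K
T_out = 13.9 + 52.562 = 66.462 °C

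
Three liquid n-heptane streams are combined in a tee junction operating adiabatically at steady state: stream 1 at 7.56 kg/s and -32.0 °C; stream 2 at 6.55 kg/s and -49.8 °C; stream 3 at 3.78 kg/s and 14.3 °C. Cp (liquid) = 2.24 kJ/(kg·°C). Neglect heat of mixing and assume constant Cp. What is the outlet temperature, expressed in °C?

T_out = -28.7 °C

No heat crosses the boundary, so H_out = H_in.
Σ ṁᵢCp,ᵢTᵢ = 7.56×2.24×-32.0 + 6.55×2.24×-49.8 + 3.78×2.24×14.3 = -1151.5
Σ ṁᵢCp,ᵢ = 7.56×2.24 + 6.55×2.24 + 3.78×2.24 = 40.074
T_out = -1151.5 / 40.074 = -28.734 °C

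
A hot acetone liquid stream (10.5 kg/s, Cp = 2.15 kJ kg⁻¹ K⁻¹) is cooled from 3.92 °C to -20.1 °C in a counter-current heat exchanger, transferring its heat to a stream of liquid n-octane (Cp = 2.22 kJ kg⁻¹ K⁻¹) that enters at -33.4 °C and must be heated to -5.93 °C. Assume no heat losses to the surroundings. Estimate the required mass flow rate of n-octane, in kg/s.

ṁ_c = 8.89 kg/s

Heat released by hot stream: Q = 10.5 × 2.15 × (3.92 − -20.1) = 542.25 kJ/s
Energy balance on cold side (adiabatic exchanger): Q = ṁ_c·Cp_c·(T_c,out − T_c,in)
ṁ_c = 542.25 / [2.22 × (-5.93 − -33.4)] = 8.8918 kg/s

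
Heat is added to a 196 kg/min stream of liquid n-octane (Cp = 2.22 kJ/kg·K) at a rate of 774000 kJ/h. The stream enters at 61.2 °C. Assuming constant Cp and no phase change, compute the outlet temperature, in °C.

T_out = 90.8 °C

Q = 774000 kJ/h = 12900 kJ/min
ΔT = Q/(ṁ·Cp) = 12900/(196×2.22) = 29.647 K
T_out = 61.2 + 29.647 = 90.847 °C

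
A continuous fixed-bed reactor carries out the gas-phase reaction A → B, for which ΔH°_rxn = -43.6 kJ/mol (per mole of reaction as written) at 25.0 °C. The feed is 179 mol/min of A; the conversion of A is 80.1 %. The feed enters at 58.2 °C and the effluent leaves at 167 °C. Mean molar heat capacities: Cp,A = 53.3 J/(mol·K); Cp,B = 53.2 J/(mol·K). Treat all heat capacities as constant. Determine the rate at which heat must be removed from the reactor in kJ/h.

Extent of reaction ξ = 0.801 × 179 = 143.38 mol/min
Reaction term: ξ·ΔH°_rxn = 143.38 × -43.6 = -6251.3 kJ/min
Sensible, feed 58.2→25 °C: -316.75 kJ/min
Outlet flows (mol/min): A 35.621, B 143.38
Sensible, products 25→167 °C: 1352.7 kJ/min
Q = ΔH = -5215.3 kJ/min = -86.922 kW
Heat removed = 312920 kJ/h

Q_out = 313000 kJ/h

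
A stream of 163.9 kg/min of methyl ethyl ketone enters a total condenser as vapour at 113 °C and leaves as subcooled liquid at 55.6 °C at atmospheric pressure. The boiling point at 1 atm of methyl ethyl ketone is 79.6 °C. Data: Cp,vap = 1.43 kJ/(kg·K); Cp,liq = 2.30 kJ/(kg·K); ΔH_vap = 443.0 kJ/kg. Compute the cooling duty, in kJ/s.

Q_c = 1490 kJ/s

vapour 113→79.6 °C: -47.762 kJ/kg
condensation at 79.6 °C: -443 kJ/kg
liquid 79.6→55.6 °C: -55.2 kJ/kg
Δh = -47.762 + -443 + -55.2 = -545.96 kJ/kg
Q = ṁ·Δh = 163.9 kg/min × -545.96 kJ/kg = -89483 kJ/min
|Q| = 1491.4 kW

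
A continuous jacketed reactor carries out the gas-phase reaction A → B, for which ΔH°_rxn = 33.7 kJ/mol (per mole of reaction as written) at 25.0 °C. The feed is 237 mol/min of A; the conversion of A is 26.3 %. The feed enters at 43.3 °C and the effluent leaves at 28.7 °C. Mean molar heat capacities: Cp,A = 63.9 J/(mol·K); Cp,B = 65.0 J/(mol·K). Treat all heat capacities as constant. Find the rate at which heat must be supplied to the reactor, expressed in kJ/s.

Extent of reaction ξ = 0.263 × 237 = 62.331 mol/min
Reaction term: ξ·ΔH°_rxn = 62.331 × 33.7 = 2100.6 kJ/min
Sensible, feed 43.3→25 °C: -277.14 kJ/min
Outlet flows (mol/min): A 174.67, B 62.331
Sensible, products 25→28.7 °C: 56.288 kJ/min
Q = ΔH = 1879.7 kJ/min = 31.328 kW
Heat supplied = 31.328 kJ/s

Q_in = 31.3 kJ/s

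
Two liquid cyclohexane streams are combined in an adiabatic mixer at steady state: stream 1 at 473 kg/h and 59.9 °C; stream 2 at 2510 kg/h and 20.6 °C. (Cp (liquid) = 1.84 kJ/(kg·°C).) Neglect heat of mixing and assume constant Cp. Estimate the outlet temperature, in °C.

Energy balance with Q = 0: Σ ṁᵢCp,ᵢ(T_out − Tᵢ) = 0
T_out = Σ ṁᵢCp,ᵢTᵢ / Σ ṁᵢCp,ᵢ
      = 147270 / 5488.7 = 26.832 °C

T_out = 26.8 °C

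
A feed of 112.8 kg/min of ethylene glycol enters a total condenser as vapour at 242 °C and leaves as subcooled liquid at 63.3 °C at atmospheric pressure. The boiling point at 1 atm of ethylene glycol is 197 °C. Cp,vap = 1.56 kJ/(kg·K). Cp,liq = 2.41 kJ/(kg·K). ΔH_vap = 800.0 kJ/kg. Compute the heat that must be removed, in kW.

Q_c = 2240 kW

vapour 242→197 °C: -70.2 kJ/kg
condensation at 197 °C: -800 kJ/kg
liquid 197→63.3 °C: -322.22 kJ/kg
Δh = -70.2 + -800 + -322.22 = -1192.4 kJ/kg
Q = ṁ·Δh = 112.8 kg/min × -1192.4 kJ/kg = -134500 kJ/min
|Q| = 2241.7 kW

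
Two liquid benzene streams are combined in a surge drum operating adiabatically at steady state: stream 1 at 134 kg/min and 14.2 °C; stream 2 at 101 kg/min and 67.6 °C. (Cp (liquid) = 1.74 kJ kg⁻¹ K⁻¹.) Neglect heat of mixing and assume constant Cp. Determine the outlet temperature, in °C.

Energy balance with Q = 0: Σ ṁᵢCp,ᵢ(T_out − Tᵢ) = 0
T_out = Σ ṁᵢCp,ᵢTᵢ / Σ ṁᵢCp,ᵢ
      = 15191 / 408.9 = 37.151 °C

T_out = 37.2 °C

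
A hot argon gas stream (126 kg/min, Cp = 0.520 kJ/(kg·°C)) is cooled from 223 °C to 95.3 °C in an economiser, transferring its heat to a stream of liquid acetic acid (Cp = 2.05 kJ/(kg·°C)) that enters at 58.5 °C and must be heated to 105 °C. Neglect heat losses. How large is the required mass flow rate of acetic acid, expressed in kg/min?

ṁ_c = 87.8 kg/min

Heat released by hot stream: Q = 126 × 0.520 × (223 − 95.3) = 8366.9 kJ/min
Energy balance on cold side (adiabatic exchanger): Q = ṁ_c·Cp_c·(T_c,out − T_c,in)
ṁ_c = 8366.9 / [2.05 × (105 − 58.5)] = 87.772 kg/min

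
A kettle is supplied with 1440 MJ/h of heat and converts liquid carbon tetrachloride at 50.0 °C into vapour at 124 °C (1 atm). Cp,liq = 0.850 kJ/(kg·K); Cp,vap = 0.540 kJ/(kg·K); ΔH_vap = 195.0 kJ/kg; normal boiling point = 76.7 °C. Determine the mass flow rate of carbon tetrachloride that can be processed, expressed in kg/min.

ṁ = 98.7 kg/min

Δh = 0.850×(76.7−50.0) + 195.0 + 0.540×(124−76.7) = 243.24 kJ/kg
Q = 1440 MJ/h = 400 kJ/s = 24000 kJ/min
ṁ = Q/Δh = 24000 / 243.24 = 98.669 kg/min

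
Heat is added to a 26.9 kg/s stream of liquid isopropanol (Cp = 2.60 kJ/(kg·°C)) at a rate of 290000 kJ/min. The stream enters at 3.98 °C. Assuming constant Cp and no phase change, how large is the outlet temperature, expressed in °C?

T_out = 73.1 °C

Q = 290000 kJ/min = 4833.3 kJ/s
ΔT = Q/(ṁ·Cp) = 4833.3/(26.9×2.60) = 69.107 K
T_out = 3.98 + 69.107 = 73.087 °C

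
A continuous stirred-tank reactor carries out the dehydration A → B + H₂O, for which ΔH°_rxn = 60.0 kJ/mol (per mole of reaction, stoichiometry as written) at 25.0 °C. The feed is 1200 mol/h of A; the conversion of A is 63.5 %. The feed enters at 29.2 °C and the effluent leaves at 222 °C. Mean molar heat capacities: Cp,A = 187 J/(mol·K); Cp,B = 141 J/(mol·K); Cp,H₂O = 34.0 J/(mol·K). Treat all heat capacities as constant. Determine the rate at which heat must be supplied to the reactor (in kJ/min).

Q_in = 1450 kJ/min

Extent of reaction ξ = 0.635 × 1200 = 762 mol/h
Reaction term: ξ·ΔH°_rxn = 762 × 60.0 = 45720 kJ/h
Sensible, feed 29.2→25 °C: -942.48 kJ/h
Outlet flows (mol/h): A 438, B 762, H₂O 762
Sensible, products 25→222 °C: 42405 kJ/h
Q = ΔH = 87183 kJ/h = 24.217 kW
Heat supplied = 1453 kJ/min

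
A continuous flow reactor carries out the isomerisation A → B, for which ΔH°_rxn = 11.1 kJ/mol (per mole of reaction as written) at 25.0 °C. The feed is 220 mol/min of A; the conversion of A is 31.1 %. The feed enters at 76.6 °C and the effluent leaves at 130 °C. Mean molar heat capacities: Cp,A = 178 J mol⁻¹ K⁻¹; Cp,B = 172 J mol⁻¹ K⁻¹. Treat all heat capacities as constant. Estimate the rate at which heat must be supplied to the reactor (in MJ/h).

Extent of reaction ξ = 0.311 × 220 = 68.42 mol/min
Reaction term: ξ·ΔH°_rxn = 68.42 × 11.1 = 759.46 kJ/min
Sensible, feed 76.6→25 °C: -2020.7 kJ/min
Outlet flows (mol/min): A 151.58, B 68.42
Sensible, products 25→130 °C: 4068.7 kJ/min
Q = ΔH = 2807.5 kJ/min = 46.792 kW
Heat supplied = 168.45 MJ/h

Q_in = 168 MJ/h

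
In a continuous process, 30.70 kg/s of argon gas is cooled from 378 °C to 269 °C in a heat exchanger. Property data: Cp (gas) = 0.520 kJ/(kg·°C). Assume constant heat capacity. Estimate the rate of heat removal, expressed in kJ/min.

Q_c = 104000 kJ/min

Q = ṁ·Cp·ΔT = 30.70 × 0.520 × (269 − 378) = -1740.1 kJ/s
Cooling duty = 104400 kJ/min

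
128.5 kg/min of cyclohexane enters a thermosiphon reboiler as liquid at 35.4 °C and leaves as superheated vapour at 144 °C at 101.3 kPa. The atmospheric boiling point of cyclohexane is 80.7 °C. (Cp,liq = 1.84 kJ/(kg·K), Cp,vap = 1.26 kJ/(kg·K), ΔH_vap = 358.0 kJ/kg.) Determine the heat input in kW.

Q = 1120 kW

liquid 35.4→80.7 °C: 83.352 kJ/kg
vaporisation at 80.7 °C: 358 kJ/kg
vapour 80.7→144 °C: 79.758 kJ/kg
Δh = 83.352 + 358 + 79.758 = 521.11 kJ/kg
Q = ṁ·Δh = 128.5 kg/min × 521.11 kJ/kg = 66963 kJ/min
|Q| = 1116 kW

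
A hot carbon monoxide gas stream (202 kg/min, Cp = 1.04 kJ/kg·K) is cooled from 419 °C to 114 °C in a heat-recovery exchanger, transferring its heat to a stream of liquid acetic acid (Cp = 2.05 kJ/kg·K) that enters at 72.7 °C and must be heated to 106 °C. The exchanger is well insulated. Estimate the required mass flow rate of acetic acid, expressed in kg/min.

Heat released by hot stream: Q = 202 × 1.04 × (419 − 114) = 64074 kJ/min
Energy balance on cold side (adiabatic exchanger): Q = ṁ_c·Cp_c·(T_c,out − T_c,in)
ṁ_c = 64074 / [2.05 × (106 − 72.7)] = 938.61 kg/min

ṁ_c = 939 kg/min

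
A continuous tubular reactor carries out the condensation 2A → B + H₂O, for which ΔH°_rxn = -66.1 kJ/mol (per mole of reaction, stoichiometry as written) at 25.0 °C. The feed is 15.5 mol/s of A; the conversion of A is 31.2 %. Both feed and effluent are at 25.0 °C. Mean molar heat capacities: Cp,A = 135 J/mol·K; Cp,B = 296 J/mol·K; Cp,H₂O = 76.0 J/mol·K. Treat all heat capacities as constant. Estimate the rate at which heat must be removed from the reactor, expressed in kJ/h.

Q_out = 575000 kJ/h

Extent of reaction ξ = 0.312 × 15.5 / 2 = 2.418 mol/s
Reaction term: ξ·ΔH°_rxn = 2.418 × -66.1 = -159.83 kJ/s
Q = ΔH = -159.83 kJ/s = -159.83 kW
Heat removed = 575390 kJ/h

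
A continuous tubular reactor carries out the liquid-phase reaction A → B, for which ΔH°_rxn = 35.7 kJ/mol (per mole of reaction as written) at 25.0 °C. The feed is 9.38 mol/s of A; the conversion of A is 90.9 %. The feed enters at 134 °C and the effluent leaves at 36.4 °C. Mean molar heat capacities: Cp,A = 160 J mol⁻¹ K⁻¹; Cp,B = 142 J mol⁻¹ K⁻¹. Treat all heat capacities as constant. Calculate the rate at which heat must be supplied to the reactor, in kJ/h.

Q_in = 562000 kJ/h

Extent of reaction ξ = 0.909 × 9.38 = 8.5264 mol/s
Reaction term: ξ·ΔH°_rxn = 8.5264 × 35.7 = 304.39 kJ/s
Sensible, feed 134→25 °C: -163.59 kJ/s
Outlet flows (mol/s): A 0.85358, B 8.5264
Sensible, products 25→36.4 °C: 15.359 kJ/s
Q = ΔH = 156.17 kJ/s = 156.17 kW
Heat supplied = 562200 kJ/h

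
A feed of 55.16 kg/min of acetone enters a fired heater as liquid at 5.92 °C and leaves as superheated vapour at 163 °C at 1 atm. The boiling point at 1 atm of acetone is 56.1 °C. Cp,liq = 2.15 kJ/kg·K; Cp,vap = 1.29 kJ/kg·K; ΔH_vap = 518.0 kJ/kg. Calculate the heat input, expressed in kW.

liquid 5.92→56.1 °C: 107.89 kJ/kg
vaporisation at 56.1 °C: 518 kJ/kg
vapour 56.1→163 °C: 137.9 kJ/kg
Δh = 107.89 + 518 + 137.9 = 763.79 kJ/kg
Q = ṁ·Δh = 55.16 kg/min × 763.79 kJ/kg = 42131 kJ/min
|Q| = 702.18 kW

Q = 702 kW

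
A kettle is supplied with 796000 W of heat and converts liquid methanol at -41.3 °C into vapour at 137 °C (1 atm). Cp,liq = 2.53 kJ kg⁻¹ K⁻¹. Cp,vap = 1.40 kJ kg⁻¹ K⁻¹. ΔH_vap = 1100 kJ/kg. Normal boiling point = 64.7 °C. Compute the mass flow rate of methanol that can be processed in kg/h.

ṁ = 1950 kg/h

Δh = 2.53×(64.7−-41.3) + 1100 + 1.40×(137−64.7) = 1469.4 kJ/kg
Q = 796000 W = 796 kJ/s = 2.8656e+06 kJ/h
ṁ = Q/Δh = 2.8656e+06 / 1469.4 = 1950.2 kg/h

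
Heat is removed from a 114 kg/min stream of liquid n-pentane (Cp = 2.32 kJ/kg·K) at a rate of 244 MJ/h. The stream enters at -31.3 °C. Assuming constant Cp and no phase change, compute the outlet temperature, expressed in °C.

T_out = -46.7 °C

Q = 244 MJ/h = 4066.7 kJ/min
ΔT = Q/(ṁ·Cp) = 4066.7/(114×2.32) = 15.376 K
T_out = -31.3 − 15.376 = -46.676 °C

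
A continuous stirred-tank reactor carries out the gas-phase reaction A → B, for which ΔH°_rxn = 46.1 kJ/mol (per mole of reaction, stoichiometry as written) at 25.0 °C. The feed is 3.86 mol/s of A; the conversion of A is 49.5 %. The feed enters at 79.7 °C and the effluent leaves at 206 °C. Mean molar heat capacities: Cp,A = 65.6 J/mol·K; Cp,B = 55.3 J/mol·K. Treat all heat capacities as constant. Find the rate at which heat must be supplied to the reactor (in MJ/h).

Extent of reaction ξ = 0.495 × 3.86 = 1.9107 mol/s
Reaction term: ξ·ΔH°_rxn = 1.9107 × 46.1 = 88.083 kJ/s
Sensible, feed 79.7→25 °C: -13.851 kJ/s
Outlet flows (mol/s): A 1.9493, B 1.9107
Sensible, products 25→206 °C: 42.27 kJ/s
Q = ΔH = 116.5 kJ/s = 116.5 kW
Heat supplied = 419.41 MJ/h

Q_in = 419 MJ/h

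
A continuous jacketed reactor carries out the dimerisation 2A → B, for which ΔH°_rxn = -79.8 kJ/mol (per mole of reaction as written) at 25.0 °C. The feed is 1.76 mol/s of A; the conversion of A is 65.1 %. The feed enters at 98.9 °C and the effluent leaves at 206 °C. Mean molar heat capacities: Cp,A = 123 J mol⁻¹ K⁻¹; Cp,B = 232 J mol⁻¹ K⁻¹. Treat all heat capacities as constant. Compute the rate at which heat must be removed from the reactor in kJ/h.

Q_out = 86300 kJ/h

Extent of reaction ξ = 0.651 × 1.76 / 2 = 0.57288 mol/s
Reaction term: ξ·ΔH°_rxn = 0.57288 × -79.8 = -45.716 kJ/s
Sensible, feed 98.9→25 °C: -15.998 kJ/s
Outlet flows (mol/s): A 0.61424, B 0.57288
Sensible, products 25→206 °C: 37.731 kJ/s
Q = ΔH = -23.982 kJ/s = -23.982 kW
Heat removed = 86337 kJ/h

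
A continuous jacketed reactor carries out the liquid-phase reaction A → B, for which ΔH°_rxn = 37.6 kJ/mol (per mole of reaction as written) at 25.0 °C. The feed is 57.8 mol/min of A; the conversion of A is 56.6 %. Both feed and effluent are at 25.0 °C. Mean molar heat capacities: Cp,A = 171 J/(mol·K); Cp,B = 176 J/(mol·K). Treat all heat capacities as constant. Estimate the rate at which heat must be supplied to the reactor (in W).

Q_in = 20500 W

Extent of reaction ξ = 0.566 × 57.8 = 32.715 mol/min
Reaction term: ξ·ΔH°_rxn = 32.715 × 37.6 = 1230.1 kJ/min
Q = ΔH = 1230.1 kJ/min = 20.501 kW
Heat supplied = 20501 W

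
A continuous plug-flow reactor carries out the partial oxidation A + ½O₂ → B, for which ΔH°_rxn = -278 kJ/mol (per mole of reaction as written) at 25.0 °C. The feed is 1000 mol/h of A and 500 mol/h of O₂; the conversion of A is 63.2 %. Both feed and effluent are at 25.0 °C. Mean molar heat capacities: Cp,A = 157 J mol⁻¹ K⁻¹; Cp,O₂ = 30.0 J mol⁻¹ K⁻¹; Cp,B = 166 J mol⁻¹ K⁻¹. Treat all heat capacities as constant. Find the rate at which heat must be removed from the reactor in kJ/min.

Q_out = 2930 kJ/min

Extent of reaction ξ = 0.632 × 1000 = 632 mol/h
Reaction term: ξ·ΔH°_rxn = 632 × -278 = -175700 kJ/h
Q = ΔH = -175700 kJ/h = -48.804 kW
Heat removed = 2928.3 kJ/min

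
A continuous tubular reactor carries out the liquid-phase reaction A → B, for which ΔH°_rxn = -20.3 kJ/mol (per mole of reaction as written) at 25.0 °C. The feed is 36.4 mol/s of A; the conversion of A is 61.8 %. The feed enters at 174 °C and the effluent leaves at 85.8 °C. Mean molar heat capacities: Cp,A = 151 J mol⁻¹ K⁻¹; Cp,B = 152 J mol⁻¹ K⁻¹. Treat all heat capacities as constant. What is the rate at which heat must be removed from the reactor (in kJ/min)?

Q_out = 56400 kJ/min

Extent of reaction ξ = 0.618 × 36.4 = 22.495 mol/s
Reaction term: ξ·ΔH°_rxn = 22.495 × -20.3 = -456.65 kJ/s
Sensible, feed 174→25 °C: -818.96 kJ/s
Outlet flows (mol/s): A 13.905, B 22.495
Sensible, products 25→85.8 °C: 335.55 kJ/s
Q = ΔH = -940.07 kJ/s = -940.07 kW
Heat removed = 56404 kJ/min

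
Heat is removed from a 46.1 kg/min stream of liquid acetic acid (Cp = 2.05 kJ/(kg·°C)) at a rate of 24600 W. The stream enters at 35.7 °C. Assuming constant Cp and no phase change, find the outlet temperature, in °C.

Q = 24600 W = 1476 kJ/min
ΔT = Q/(ṁ·Cp) = 1476/(46.1×2.05) = 15.618 K
T_out = 35.7 − 15.618 = 20.082 °C

T_out = 20.1 °C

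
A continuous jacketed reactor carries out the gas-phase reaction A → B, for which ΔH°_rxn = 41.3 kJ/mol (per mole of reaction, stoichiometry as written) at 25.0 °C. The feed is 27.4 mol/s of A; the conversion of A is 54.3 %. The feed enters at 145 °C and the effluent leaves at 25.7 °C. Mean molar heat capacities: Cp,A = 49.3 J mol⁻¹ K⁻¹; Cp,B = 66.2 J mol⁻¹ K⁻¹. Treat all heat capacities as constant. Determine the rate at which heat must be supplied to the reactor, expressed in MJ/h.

Q_in = 1630 MJ/h

Extent of reaction ξ = 0.543 × 27.4 = 14.878 mol/s
Reaction term: ξ·ΔH°_rxn = 14.878 × 41.3 = 614.47 kJ/s
Sensible, feed 145→25 °C: -162.1 kJ/s
Outlet flows (mol/s): A 12.522, B 14.878
Sensible, products 25→25.7 °C: 1.1216 kJ/s
Q = ΔH = 453.49 kJ/s = 453.49 kW
Heat supplied = 1632.6 MJ/h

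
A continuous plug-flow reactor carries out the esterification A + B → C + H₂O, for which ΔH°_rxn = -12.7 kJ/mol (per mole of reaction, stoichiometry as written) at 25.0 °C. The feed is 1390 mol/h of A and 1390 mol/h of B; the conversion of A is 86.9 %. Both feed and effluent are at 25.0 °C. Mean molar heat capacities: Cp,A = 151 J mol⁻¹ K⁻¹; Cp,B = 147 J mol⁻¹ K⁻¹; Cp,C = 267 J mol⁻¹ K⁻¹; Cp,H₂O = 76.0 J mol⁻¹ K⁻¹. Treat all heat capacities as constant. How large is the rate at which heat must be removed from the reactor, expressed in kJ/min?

Extent of reaction ξ = 0.869 × 1390 = 1207.9 mol/h
Reaction term: ξ·ΔH°_rxn = 1207.9 × -12.7 = -15340 kJ/h
Q = ΔH = -15340 kJ/h = -4.2612 kW
Heat removed = 255.67 kJ/min

Q_out = 256 kJ/min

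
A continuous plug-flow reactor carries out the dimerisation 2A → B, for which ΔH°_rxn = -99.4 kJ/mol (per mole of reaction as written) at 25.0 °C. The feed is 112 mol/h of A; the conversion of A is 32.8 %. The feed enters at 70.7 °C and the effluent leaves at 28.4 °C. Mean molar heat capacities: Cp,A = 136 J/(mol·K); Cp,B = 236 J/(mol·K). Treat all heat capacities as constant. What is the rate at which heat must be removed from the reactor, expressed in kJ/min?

Q_out = 41.2 kJ/min

Extent of reaction ξ = 0.328 × 112 / 2 = 18.368 mol/h
Reaction term: ξ·ΔH°_rxn = 18.368 × -99.4 = -1825.8 kJ/h
Sensible, feed 70.7→25 °C: -696.1 kJ/h
Outlet flows (mol/h): A 75.264, B 18.368
Sensible, products 25→28.4 °C: 49.541 kJ/h
Q = ΔH = -2472.3 kJ/h = -0.68676 kW
Heat removed = 41.206 kJ/min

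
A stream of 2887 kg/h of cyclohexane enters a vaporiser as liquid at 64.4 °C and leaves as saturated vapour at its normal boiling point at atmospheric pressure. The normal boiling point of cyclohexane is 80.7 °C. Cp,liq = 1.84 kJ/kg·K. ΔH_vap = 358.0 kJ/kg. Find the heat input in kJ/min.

Q = 18700 kJ/min

liquid 64.4→80.7 °C: 29.992 kJ/kg
vaporisation at 80.7 °C: 358 kJ/kg
Δh = 29.992 + 358 = 387.99 kJ/kg
Q = ṁ·Δh = 2887 kg/h × 387.99 kJ/kg = 1.1201e+06 kJ/h
|Q| = 311.15 kW = 18669 kJ/min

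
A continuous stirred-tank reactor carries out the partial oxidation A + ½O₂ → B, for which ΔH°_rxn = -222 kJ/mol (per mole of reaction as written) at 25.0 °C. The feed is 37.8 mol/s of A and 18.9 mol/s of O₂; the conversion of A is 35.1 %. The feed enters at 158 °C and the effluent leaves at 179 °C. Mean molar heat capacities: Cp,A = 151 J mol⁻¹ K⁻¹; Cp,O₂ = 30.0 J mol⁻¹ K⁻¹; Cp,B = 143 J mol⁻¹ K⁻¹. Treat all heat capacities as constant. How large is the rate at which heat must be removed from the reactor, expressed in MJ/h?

Q_out = 10300 MJ/h

Extent of reaction ξ = 0.351 × 37.8 = 13.268 mol/s
Reaction term: ξ·ΔH°_rxn = 13.268 × -222 = -2945.5 kJ/s
Sensible, feed 158→25 °C: -834.55 kJ/s
Outlet flows (mol/s): A 24.532, O₂ 12.266, B 13.268
Sensible, products 25→179 °C: 919.32 kJ/s
Q = ΔH = -2860.7 kJ/s = -2860.7 kW
Heat removed = 10298 MJ/h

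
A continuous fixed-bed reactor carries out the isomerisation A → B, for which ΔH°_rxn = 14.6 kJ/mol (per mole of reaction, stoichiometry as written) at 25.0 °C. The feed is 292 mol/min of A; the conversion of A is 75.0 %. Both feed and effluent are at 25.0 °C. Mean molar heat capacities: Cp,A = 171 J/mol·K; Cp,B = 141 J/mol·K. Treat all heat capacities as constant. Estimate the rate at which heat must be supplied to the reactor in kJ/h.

Q_in = 192000 kJ/h

Extent of reaction ξ = 0.750 × 292 = 219 mol/min
Reaction term: ξ·ΔH°_rxn = 219 × 14.6 = 3197.4 kJ/min
Q = ΔH = 3197.4 kJ/min = 53.29 kW
Heat supplied = 191840 kJ/h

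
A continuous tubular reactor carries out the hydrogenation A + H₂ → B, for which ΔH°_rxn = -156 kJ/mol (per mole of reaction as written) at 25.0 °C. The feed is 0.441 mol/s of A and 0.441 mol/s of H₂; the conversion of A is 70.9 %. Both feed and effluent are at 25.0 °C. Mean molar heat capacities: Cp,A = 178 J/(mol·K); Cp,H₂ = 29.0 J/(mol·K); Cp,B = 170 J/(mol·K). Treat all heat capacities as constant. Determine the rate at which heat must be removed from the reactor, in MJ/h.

Q_out = 176 MJ/h

Extent of reaction ξ = 0.709 × 0.441 = 0.31267 mol/s
Reaction term: ξ·ΔH°_rxn = 0.31267 × -156 = -48.776 kJ/s
Q = ΔH = -48.776 kJ/s = -48.776 kW
Heat removed = 175.59 MJ/h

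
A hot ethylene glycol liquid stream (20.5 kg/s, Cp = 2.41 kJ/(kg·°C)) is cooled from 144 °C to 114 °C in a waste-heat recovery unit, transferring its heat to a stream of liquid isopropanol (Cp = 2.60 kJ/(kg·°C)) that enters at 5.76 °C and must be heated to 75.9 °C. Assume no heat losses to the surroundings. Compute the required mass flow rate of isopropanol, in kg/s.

ṁ_c = 8.13 kg/s

Heat released by hot stream: Q = 20.5 × 2.41 × (144 − 114) = 1482.2 kJ/s
Energy balance on cold side (adiabatic exchanger): Q = ṁ_c·Cp_c·(T_c,out − T_c,in)
ṁ_c = 1482.2 / [2.60 × (75.9 − 5.76)] = 8.1274 kg/s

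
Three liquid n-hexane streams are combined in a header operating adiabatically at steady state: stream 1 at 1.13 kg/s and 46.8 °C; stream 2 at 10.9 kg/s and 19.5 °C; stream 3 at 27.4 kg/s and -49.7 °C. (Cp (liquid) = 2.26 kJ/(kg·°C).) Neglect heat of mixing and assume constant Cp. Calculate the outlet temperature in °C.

No heat crosses the boundary, so H_out = H_in.
T_out = Σ ṁᵢCp,ᵢTᵢ / Σ ṁᵢCp,ᵢ
      = -2477.7 / 89.112 = -27.805 °C

T_out = -27.8 °C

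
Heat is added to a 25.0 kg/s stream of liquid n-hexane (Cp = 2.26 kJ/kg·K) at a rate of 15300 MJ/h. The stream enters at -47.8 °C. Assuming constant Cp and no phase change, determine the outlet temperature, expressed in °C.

T_out = 27.4 °C

Q = 15300 MJ/h = 4250 kJ/s
ΔT = Q/(ṁ·Cp) = 4250/(25.0×2.26) = 75.221 K
T_out = -47.8 + 75.221 = 27.421 °C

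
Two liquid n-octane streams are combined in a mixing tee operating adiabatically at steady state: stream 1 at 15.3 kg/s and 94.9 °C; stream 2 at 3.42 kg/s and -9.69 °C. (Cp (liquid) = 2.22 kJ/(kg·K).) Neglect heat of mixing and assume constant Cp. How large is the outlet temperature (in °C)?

T_out = 75.8 °C

No heat crosses the boundary, so H_out = H_in.
Σ ṁᵢCp,ᵢTᵢ = 15.3×2.22×94.9 + 3.42×2.22×-9.69 = 3149.8
Σ ṁᵢCp,ᵢ = 15.3×2.22 + 3.42×2.22 = 41.558
T_out = 3149.8 / 41.558 = 75.792 °C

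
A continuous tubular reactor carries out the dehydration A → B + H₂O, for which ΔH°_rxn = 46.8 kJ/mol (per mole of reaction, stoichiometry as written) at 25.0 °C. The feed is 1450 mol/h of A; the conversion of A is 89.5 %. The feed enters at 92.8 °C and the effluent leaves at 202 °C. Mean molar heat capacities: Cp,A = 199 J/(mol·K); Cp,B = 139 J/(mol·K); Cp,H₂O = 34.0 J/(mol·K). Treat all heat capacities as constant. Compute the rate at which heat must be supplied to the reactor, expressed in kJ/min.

Extent of reaction ξ = 0.895 × 1450 = 1297.8 mol/h
Reaction term: ξ·ΔH°_rxn = 1297.8 × 46.8 = 60735 kJ/h
Sensible, feed 92.8→25 °C: -19564 kJ/h
Outlet flows (mol/h): A 152.25, B 1297.8, H₂O 1297.8
Sensible, products 25→202 °C: 45101 kJ/h
Q = ΔH = 86272 kJ/h = 23.964 kW
Heat supplied = 1437.9 kJ/min

Q_in = 1440 kJ/min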